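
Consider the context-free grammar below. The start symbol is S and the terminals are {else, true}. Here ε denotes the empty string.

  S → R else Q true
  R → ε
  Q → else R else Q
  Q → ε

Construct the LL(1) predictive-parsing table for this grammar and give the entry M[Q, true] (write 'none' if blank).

FIRST(R) = {ε}
FIRST(Q) = {ε, else}
FIRST(S) = {else}  (via R else Q true)
FOLLOW(S) includes $ since S is the start symbol.
FOLLOW(Q): in S→R else Q true, Q is followed by true with FIRST {true}; in Q→else R else Q, the suffix after Q is empty (adds nothing new). Thus FOLLOW(Q) = {true}.
For Q → else R else Q: FIRST(else R else Q) = {else}, so it goes in M[Q, t] for t ∈ {else}.
For Q → ε: FIRST(ε) = {ε}, so it goes in M[Q, t] for t ∈ {}; since ε ∈ FIRST, also for every t ∈ FOLLOW(Q) = {true}.

Q → ε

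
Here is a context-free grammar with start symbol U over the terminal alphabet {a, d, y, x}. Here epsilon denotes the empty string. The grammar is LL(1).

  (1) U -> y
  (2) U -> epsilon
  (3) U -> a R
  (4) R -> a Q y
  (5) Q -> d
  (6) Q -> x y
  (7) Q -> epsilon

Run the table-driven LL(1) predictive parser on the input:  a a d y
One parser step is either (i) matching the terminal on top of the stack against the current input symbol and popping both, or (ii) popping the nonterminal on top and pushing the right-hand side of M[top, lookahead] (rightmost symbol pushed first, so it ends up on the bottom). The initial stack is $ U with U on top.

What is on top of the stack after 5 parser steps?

d

step 1: stack=$ U  input=a a d y $  — expand U -> a R
step 2: stack=$ R a  input=a a d y $  — match a
step 3: stack=$ R  input=a d y $  — expand R -> a Q y
step 4: stack=$ y Q a  input=a d y $  — match a
step 5: stack=$ y Q  input=d y $  — expand Q -> d
Stack after step 5: $ y d (top = d).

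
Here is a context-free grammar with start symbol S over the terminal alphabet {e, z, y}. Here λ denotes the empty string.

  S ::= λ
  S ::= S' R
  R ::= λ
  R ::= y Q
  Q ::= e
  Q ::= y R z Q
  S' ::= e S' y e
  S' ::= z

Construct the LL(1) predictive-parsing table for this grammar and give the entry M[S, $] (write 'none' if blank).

FIRST(R) = {λ, y}
FIRST(Q) = {e, y}
FIRST(S') = {e, z}
FIRST(S) = {λ, e, z}  (via S' R)
FOLLOW(S) includes $ since S is the start symbol.
FOLLOW(S): S appears on no right-hand side. Thus FOLLOW(S) = {$}.
For S ::= λ: FIRST(λ) = {λ}, so it goes in M[S, t] for t ∈ {}; since λ ∈ FIRST, also for every t ∈ FOLLOW(S) = {$}.
For S ::= S' R: FIRST(S' R) = {e, z}, so it goes in M[S, t] for t ∈ {e, z}.

S ::= λ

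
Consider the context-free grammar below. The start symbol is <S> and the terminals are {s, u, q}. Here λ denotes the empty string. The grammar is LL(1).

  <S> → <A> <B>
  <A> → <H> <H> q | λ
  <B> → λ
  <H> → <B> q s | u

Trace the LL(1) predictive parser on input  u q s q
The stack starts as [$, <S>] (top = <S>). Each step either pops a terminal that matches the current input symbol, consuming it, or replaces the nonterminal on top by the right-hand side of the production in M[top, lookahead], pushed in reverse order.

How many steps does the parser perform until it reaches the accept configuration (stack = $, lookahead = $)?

      Stack            Input      Action
   1  $ <S>            u q s q $  expand <S> → <A> <B>
   2  $ <B> <A>        u q s q $  expand <A> → <H> <H> q
   3  $ <B> q <H> <H>  u q s q $  expand <H> → u
   4  $ <B> q <H> u    u q s q $  match u
   5  $ <B> q <H>      q s q $    expand <H> → <B> q s
   6  $ <B> q s q <B>  q s q $    expand <B> → λ
   7  $ <B> q s q      q s q $    match q
   8  $ <B> q s        s q $      match s
   9  $ <B> q          q $        match q
  10  $ <B>            $          expand <B> → λ
Accept reached after 10 steps.

10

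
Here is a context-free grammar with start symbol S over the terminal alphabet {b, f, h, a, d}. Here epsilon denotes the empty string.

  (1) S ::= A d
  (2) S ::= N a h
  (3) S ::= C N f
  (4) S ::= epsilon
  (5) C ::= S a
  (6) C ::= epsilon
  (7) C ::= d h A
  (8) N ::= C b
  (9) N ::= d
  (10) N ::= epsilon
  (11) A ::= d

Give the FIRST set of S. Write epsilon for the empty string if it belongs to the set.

{epsilon, a, b, d, f}

FIRST(A) = {d}
FIRST(S) = {epsilon, a, b, d, f}  (via A d, N a h, C N f)
FIRST(C) = {epsilon, a, b, d, f}  (via S a)
FIRST(N) = {epsilon, a, b, d, f}  (via C b)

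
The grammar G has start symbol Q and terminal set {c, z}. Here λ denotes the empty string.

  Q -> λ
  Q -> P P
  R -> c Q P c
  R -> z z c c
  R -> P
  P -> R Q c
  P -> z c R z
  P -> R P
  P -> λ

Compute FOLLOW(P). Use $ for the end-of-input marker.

{$, c, z}

FIRST(Q) = {λ, c, z}  (via P P)
FIRST(R) = {λ, c, z}  (via P)
FIRST(P) = {λ, c, z}  (via R Q c, R P)
FOLLOW(Q) includes $ since Q is the start symbol.
FOLLOW(Q): in R->c Q P c, Q is followed by P c with FIRST {c, z}; in P->R Q c, Q is followed by c with FIRST {c}. Thus FOLLOW(Q) = {$, c, z}.
FOLLOW(R): in P->R Q c, R is followed by Q c with FIRST {c, z}; in P->z c R z, R is followed by z with FIRST {z}; in P->R P, R is followed by P with FIRST {λ, c, z}; in P->R P, the suffix after R is nullable, so FOLLOW(R) ⊇ FOLLOW(P) = {$, c, z}. Thus FOLLOW(R) = {$, c, z}.
FOLLOW(P): in Q->P P (occurrence 1), P is followed by P with FIRST {λ, c, z}; in Q->P P (occurrence 1), the suffix after P is nullable, so FOLLOW(P) ⊇ FOLLOW(Q) = {$, c, z}; in Q->P P (occurrence 2), the suffix after P is empty, so FOLLOW(P) ⊇ FOLLOW(Q) = {$, c, z}; in R->c Q P c, P is followed by c with FIRST {c}; in R->P, the suffix after P is empty, so FOLLOW(P) ⊇ FOLLOW(R) = {$, c, z}; in P->R P, the suffix after P is empty (adds nothing new). Thus FOLLOW(P) = {$, c, z}.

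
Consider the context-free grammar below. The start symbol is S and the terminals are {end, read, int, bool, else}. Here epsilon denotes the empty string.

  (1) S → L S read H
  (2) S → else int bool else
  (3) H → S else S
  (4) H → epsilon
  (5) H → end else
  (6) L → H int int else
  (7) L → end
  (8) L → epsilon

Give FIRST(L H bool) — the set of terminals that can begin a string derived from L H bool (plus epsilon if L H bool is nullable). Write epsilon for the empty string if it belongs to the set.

FIRST(S) = {else, end, int}  (via L S read H)
FIRST(H) = {epsilon, else, end, int}  (via S else S)
FIRST(L) = {epsilon, else, end, int}  (via H int int else)
FIRST(L H bool): take FIRST of each symbol in turn, carrying on past any symbol whose FIRST contains epsilon; result {bool, else, end, int}.

{bool, else, end, int}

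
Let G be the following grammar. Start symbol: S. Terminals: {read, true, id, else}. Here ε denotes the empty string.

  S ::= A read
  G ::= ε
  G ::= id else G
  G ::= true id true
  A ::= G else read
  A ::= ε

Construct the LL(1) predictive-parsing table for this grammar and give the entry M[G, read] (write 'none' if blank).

none

FIRST(G) = {ε, id, true}
FIRST(A) = {ε, else, id, true}  (via G else read)
FIRST(S) = {else, id, read, true}  (via A read)
FOLLOW(S) includes $ since S is the start symbol.
FOLLOW(G): in G::=id else G, the suffix after G is empty (adds nothing new); in A::=G else read, G is followed by else read with FIRST {else}. Thus FOLLOW(G) = {else}.
For G ::= ε: FIRST(ε) = {ε}, so it goes in M[G, t] for t ∈ {}; since ε ∈ FIRST, also for every t ∈ FOLLOW(G) = {else}.
For G ::= id else G: FIRST(id else G) = {id}, so it goes in M[G, t] for t ∈ {id}.
For G ::= true id true: FIRST(true id true) = {true}, so it goes in M[G, t] for t ∈ {true}.
None of these place a production in M[G, read].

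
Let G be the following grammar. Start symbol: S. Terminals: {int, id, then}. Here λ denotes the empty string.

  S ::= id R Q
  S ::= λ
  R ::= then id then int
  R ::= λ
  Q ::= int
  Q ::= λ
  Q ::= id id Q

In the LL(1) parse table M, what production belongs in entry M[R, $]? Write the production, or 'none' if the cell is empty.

FIRST(S): from S::=id R Q we get {id}; from S::=λ we get {λ}. So FIRST(S) = {λ, id}.
FIRST(R): from R::=then id then int we get {then}; from R::=λ we get {λ}. So FIRST(R) = {λ, then}.
FIRST(Q): from Q::=int we get {int}; from Q::=λ we get {λ}; from Q::=id id Q we get {id}. So FIRST(Q) = {λ, id, int}.
FOLLOW(S) includes $ since S is the start symbol.
FOLLOW(S): S appears on no right-hand side. Thus FOLLOW(S) = {$}.
FOLLOW(R): in S::=id R Q, R is followed by Q with FIRST {λ, id, int}; in S::=id R Q, the suffix after R is nullable, so FOLLOW(R) ⊇ FOLLOW(S) = {$}. Thus FOLLOW(R) = {$, id, int}.
For R ::= then id then int: FIRST(then id then int) = {then}, so it goes in M[R, t] for t ∈ {then}.
For R ::= λ: FIRST(λ) = {λ}, so it goes in M[R, t] for t ∈ {}; since λ ∈ FIRST, also for every t ∈ FOLLOW(R) = {$, id, int}.

R ::= λ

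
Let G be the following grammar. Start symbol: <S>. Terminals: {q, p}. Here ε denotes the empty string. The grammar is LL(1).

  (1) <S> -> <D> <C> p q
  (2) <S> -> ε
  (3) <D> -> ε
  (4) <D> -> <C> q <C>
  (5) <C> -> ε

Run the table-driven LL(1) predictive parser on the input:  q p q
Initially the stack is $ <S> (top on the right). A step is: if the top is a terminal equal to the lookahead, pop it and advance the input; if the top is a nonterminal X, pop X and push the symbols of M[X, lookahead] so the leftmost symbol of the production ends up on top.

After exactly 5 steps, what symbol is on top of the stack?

<C>

     Stack                Input    Action
  1  $ <S>                q p q $  expand <S> -> <D> <C> p q
  2  $ q p <C> <D>        q p q $  expand <D> -> <C> q <C>
  3  $ q p <C> <C> q <C>  q p q $  expand <C> -> ε
  4  $ q p <C> <C> q      q p q $  match q
  5  $ q p <C> <C>        p q $    expand <C> -> ε
Stack after step 5: $ q p <C> (top = <C>).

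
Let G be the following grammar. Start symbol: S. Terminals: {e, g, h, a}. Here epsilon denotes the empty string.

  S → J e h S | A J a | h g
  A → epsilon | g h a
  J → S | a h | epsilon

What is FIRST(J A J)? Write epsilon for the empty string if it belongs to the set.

{epsilon, a, e, g, h}

FIRST(A): from A→epsilon we get {epsilon}; from A→g h a we get {g}. So FIRST(A) = {epsilon, g}.
FIRST(S): from S→J e h S we get {a, e, g, h}; from S→A J a we get {a, e, g, h}; from S→h g we get {h}. So FIRST(S) = {a, e, g, h}.
FIRST(J): from J→S we get {a, e, g, h}; from J→a h we get {a}; from J→epsilon we get {epsilon}. So FIRST(J) = {epsilon, a, e, g, h}.
FIRST(J A J): take FIRST of each symbol in turn, carrying on past any symbol whose FIRST contains epsilon; result {epsilon, a, e, g, h}.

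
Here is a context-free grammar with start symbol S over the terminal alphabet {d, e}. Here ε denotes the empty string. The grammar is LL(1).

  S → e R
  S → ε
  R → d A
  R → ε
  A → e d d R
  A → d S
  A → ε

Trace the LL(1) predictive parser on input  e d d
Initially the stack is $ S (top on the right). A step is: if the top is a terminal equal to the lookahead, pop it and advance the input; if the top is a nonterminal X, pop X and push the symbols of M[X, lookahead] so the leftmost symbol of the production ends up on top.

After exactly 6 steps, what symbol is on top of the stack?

     Stack  Input    Action
  1  $ S    e d d $  expand S → e R
  2  $ R e  e d d $  match e
  3  $ R    d d $    expand R → d A
  4  $ A d  d d $    match d
  5  $ A    d $      expand A → d S
  6  $ S d  d $      match d
Stack after step 6: $ S (top = S).

S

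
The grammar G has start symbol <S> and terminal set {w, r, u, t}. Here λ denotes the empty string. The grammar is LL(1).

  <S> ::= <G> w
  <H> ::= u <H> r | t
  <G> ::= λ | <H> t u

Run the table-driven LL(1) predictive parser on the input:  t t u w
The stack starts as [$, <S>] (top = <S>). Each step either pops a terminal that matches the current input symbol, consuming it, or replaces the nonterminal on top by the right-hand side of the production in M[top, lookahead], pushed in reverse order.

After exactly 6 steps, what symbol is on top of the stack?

     Stack        Input      Action
  1  $ <S>        t t u w $  expand <S> ::= <G> w
  2  $ w <G>      t t u w $  expand <G> ::= <H> t u
  3  $ w u t <H>  t t u w $  expand <H> ::= t
  4  $ w u t t    t t u w $  match t
  5  $ w u t      t u w $    match t
  6  $ w u        u w $      match u
Stack after step 6: $ w (top = w).

w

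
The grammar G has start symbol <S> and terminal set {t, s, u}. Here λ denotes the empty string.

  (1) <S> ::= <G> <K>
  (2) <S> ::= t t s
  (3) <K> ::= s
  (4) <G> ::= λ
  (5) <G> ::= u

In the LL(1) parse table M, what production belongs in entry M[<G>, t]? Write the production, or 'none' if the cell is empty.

FIRST(<K>) = {s}
FIRST(<G>) = {λ, u}
FIRST(<S>) = {s, t, u}  (via <G> <K>)
FOLLOW(<S>) includes $ since <S> is the start symbol.
FOLLOW(<G>): in <S>::=<G> <K>, <G> is followed by <K> with FIRST {s}. Thus FOLLOW(<G>) = {s}.
For <G> ::= λ: FIRST(λ) = {λ}, so it goes in M[<G>, t] for t ∈ {}; since λ ∈ FIRST, also for every t ∈ FOLLOW(<G>) = {s}.
For <G> ::= u: FIRST(u) = {u}, so it goes in M[<G>, t] for t ∈ {u}.
None of these place a production in M[<G>, t].

none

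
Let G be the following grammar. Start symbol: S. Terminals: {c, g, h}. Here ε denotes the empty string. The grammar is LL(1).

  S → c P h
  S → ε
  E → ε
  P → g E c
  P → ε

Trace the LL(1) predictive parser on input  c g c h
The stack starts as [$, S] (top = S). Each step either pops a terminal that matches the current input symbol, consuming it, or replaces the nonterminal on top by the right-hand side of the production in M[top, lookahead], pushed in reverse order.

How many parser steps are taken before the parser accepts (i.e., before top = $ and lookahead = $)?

7

step 1: stack=$ S  input=c g c h $  — expand S → c P h
step 2: stack=$ h P c  input=c g c h $  — match c
step 3: stack=$ h P  input=g c h $  — expand P → g E c
step 4: stack=$ h c E g  input=g c h $  — match g
step 5: stack=$ h c E  input=c h $  — expand E → ε
step 6: stack=$ h c  input=c h $  — match c
step 7: stack=$ h  input=h $  — match h
Accept reached after 7 steps.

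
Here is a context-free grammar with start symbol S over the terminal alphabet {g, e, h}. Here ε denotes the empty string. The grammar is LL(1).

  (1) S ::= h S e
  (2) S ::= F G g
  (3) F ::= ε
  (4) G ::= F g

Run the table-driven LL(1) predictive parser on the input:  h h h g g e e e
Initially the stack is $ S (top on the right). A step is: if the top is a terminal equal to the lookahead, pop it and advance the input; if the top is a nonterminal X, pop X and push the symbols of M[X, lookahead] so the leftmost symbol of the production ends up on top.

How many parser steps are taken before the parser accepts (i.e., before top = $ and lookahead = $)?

      Stack          Input              Action
   1  $ S            h h h g g e e e $  expand S ::= h S e
   2  $ e S h        h h h g g e e e $  match h
   3  $ e S          h h g g e e e $    expand S ::= h S e
   4  $ e e S h      h h g g e e e $    match h
   5  $ e e S        h g g e e e $      expand S ::= h S e
   6  $ e e e S h    h g g e e e $      match h
   7  $ e e e S      g g e e e $        expand S ::= F G g
   8  $ e e e g G F  g g e e e $        expand F ::= ε
   9  $ e e e g G    g g e e e $        expand G ::= F g
  10  $ e e e g g F  g g e e e $        expand F ::= ε
  11  $ e e e g g    g g e e e $        match g
  12  $ e e e g      g e e e $          match g
  13  $ e e e        e e e $            match e
  14  $ e e          e e $              match e
  15  $ e            e $                match e
Accept reached after 15 steps.

15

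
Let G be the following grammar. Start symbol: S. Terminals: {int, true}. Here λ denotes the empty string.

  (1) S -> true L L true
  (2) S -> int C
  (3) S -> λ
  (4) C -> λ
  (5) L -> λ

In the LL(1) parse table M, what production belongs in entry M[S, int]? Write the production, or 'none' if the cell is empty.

S -> int C

FIRST(S): from S->true L L true we get {true}; from S->int C we get {int}; from S->λ we get {λ}. So FIRST(S) = {λ, int, true}.
FIRST(C): from C->λ we get {λ}. So FIRST(C) = {λ}.
FIRST(L): from L->λ we get {λ}. So FIRST(L) = {λ}.
FOLLOW(S) includes $ since S is the start symbol.
FOLLOW(S): S appears on no right-hand side. Thus FOLLOW(S) = {$}.
For S -> true L L true: FIRST(true L L true) = {true}, so it goes in M[S, t] for t ∈ {true}.
For S -> int C: FIRST(int C) = {int}, so it goes in M[S, t] for t ∈ {int}.
For S -> λ: FIRST(λ) = {λ}, so it goes in M[S, t] for t ∈ {}; since λ ∈ FIRST, also for every t ∈ FOLLOW(S) = {$}.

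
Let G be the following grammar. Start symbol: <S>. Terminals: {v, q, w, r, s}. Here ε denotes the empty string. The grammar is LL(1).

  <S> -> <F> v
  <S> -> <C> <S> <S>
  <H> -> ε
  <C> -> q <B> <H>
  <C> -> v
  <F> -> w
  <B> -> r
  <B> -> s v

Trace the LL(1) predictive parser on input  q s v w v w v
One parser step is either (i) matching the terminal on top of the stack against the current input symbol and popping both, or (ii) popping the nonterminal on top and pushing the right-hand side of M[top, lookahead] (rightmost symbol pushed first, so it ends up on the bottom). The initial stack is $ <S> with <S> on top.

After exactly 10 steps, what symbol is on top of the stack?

      Stack                Input            Action
   1  $ <S>                q s v w v w v $  expand <S> -> <C> <S> <S>
   2  $ <S> <S> <C>        q s v w v w v $  expand <C> -> q <B> <H>
   3  $ <S> <S> <H> <B> q  q s v w v w v $  match q
   4  $ <S> <S> <H> <B>    s v w v w v $    expand <B> -> s v
   5  $ <S> <S> <H> v s    s v w v w v $    match s
   6  $ <S> <S> <H> v      v w v w v $      match v
   7  $ <S> <S> <H>        w v w v $        expand <H> -> ε
   8  $ <S> <S>            w v w v $        expand <S> -> <F> v
   9  $ <S> v <F>          w v w v $        expand <F> -> w
  10  $ <S> v w            w v w v $        match w
Stack after step 10: $ <S> v (top = v).

v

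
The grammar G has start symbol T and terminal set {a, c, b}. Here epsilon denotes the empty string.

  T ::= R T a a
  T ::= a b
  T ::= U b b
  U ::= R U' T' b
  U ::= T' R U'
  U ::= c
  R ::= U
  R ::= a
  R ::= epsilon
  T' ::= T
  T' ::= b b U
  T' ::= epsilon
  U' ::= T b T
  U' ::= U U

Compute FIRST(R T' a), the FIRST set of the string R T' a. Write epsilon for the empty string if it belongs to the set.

FIRST(T) = {a, b, c}  (via R T a a, U b b)
FIRST(T') = {epsilon, a, b, c}  (via T)
FIRST(U) = {a, b, c}  (via R U' T' b, T' R U')
FIRST(R) = {epsilon, a, b, c}  (via U)
FIRST(U') = {a, b, c}  (via T b T, U U)
FIRST(R T' a): take FIRST of each symbol in turn, carrying on past any symbol whose FIRST contains epsilon; result {a, b, c}.

{a, b, c}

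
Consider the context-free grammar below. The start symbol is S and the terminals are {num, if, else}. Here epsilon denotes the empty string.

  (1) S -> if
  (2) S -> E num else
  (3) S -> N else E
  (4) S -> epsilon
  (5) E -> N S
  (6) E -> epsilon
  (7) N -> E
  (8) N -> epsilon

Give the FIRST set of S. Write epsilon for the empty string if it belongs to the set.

FIRST(S) = {epsilon, else, if, num}  (via E num else, N else E)
FIRST(E) = {epsilon, else, if, num}  (via N S)
FIRST(N) = {epsilon, else, if, num}  (via E)

{epsilon, else, if, num}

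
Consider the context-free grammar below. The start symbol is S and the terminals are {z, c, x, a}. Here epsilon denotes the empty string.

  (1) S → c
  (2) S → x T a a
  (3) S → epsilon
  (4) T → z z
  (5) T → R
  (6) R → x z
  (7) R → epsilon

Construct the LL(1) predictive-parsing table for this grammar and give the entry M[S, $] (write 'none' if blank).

S → epsilon

FIRST(S): from S→c we get {c}; from S→x T a a we get {x}; from S→epsilon we get {epsilon}. So FIRST(S) = {epsilon, c, x}.
FIRST(R): from R→x z we get {x}; from R→epsilon we get {epsilon}. So FIRST(R) = {epsilon, x}.
FIRST(T): from T→z z we get {z}; from T→R we get {epsilon, x}. So FIRST(T) = {epsilon, x, z}.
FOLLOW(S) includes $ since S is the start symbol.
FOLLOW(S): S appears on no right-hand side. Thus FOLLOW(S) = {$}.
For S → c: FIRST(c) = {c}, so it goes in M[S, t] for t ∈ {c}.
For S → x T a a: FIRST(x T a a) = {x}, so it goes in M[S, t] for t ∈ {x}.
For S → epsilon: FIRST(epsilon) = {epsilon}, so it goes in M[S, t] for t ∈ {}; since epsilon ∈ FIRST, also for every t ∈ FOLLOW(S) = {$}.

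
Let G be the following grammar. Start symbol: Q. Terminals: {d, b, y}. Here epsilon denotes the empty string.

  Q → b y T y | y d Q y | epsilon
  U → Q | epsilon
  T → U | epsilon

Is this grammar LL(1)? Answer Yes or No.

FIRST(Q) = {epsilon, b, y}
FIRST(U) = {epsilon, b, y}
FIRST(T) = {epsilon, b, y}
FOLLOW(Q) = {$, y}
FOLLOW(U) = {y}
FOLLOW(T) = {y}
Cell M[Q, y] receives both Q → y d Q y and Q → epsilon — the grammar is not LL(1).

No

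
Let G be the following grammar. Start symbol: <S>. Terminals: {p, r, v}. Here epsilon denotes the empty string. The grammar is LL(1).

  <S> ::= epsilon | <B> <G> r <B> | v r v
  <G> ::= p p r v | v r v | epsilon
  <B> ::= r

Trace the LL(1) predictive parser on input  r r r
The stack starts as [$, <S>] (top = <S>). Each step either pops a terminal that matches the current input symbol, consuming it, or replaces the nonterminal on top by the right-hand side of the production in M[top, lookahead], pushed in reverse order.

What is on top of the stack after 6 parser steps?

     Stack            Input    Action
  1  $ <S>            r r r $  expand <S> ::= <B> <G> r <B>
  2  $ <B> r <G> <B>  r r r $  expand <B> ::= r
  3  $ <B> r <G> r    r r r $  match r
  4  $ <B> r <G>      r r $    expand <G> ::= epsilon
  5  $ <B> r          r r $    match r
  6  $ <B>            r $      expand <B> ::= r
Stack after step 6: $ r (top = r).

r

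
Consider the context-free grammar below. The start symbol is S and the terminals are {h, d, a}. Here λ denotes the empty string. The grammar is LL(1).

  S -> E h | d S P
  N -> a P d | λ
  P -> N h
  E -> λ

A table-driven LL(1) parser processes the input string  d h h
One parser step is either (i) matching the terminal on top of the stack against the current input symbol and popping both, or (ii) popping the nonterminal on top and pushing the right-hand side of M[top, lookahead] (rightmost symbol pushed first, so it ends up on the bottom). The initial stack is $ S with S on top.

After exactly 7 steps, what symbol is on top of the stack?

h

     Stack    Input    Action
  1  $ S      d h h $  expand S -> d S P
  2  $ P S d  d h h $  match d
  3  $ P S    h h $    expand S -> E h
  4  $ P h E  h h $    expand E -> λ
  5  $ P h    h h $    match h
  6  $ P      h $      expand P -> N h
  7  $ h N    h $      expand N -> λ
Stack after step 7: $ h (top = h).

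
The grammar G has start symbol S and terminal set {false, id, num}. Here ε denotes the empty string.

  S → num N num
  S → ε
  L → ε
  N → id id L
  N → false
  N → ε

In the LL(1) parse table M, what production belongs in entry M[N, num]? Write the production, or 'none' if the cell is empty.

FIRST(S): from S→num N num we get {num}; from S→ε we get {ε}. So FIRST(S) = {ε, num}.
FIRST(L): from L→ε we get {ε}. So FIRST(L) = {ε}.
FIRST(N): from N→id id L we get {id}; from N→false we get {false}; from N→ε we get {ε}. So FIRST(N) = {ε, false, id}.
FOLLOW(S) includes $ since S is the start symbol.
FOLLOW(N): in S→num N num, N is followed by num with FIRST {num}. Thus FOLLOW(N) = {num}.
For N → id id L: FIRST(id id L) = {id}, so it goes in M[N, t] for t ∈ {id}.
For N → false: FIRST(false) = {false}, so it goes in M[N, t] for t ∈ {false}.
For N → ε: FIRST(ε) = {ε}, so it goes in M[N, t] for t ∈ {}; since ε ∈ FIRST, also for every t ∈ FOLLOW(N) = {num}.

N → ε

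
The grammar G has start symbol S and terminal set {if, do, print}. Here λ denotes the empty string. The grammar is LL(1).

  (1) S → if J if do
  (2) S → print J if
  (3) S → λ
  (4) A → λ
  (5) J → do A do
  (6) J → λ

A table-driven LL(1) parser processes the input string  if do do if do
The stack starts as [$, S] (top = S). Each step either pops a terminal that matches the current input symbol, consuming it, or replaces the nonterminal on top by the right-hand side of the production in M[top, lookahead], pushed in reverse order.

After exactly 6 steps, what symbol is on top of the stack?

if

step 1: stack=$ S  input=if do do if do $  — expand S → if J if do
step 2: stack=$ do if J if  input=if do do if do $  — match if
step 3: stack=$ do if J  input=do do if do $  — expand J → do A do
step 4: stack=$ do if do A do  input=do do if do $  — match do
step 5: stack=$ do if do A  input=do if do $  — expand A → λ
step 6: stack=$ do if do  input=do if do $  — match do
Stack after step 6: $ do if (top = if).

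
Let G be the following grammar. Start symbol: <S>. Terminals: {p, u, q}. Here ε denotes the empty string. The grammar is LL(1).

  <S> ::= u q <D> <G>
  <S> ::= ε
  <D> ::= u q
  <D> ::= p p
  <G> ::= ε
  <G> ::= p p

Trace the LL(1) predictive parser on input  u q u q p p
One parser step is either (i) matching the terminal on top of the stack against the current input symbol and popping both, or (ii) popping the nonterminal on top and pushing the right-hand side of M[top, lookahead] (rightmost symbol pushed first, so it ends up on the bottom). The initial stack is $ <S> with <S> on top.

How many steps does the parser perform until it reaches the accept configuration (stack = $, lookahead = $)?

step 1: stack=$ <S>  input=u q u q p p $  — expand <S> ::= u q <D> <G>
step 2: stack=$ <G> <D> q u  input=u q u q p p $  — match u
step 3: stack=$ <G> <D> q  input=q u q p p $  — match q
step 4: stack=$ <G> <D>  input=u q p p $  — expand <D> ::= u q
step 5: stack=$ <G> q u  input=u q p p $  — match u
step 6: stack=$ <G> q  input=q p p $  — match q
step 7: stack=$ <G>  input=p p $  — expand <G> ::= p p
step 8: stack=$ p p  input=p p $  — match p
step 9: stack=$ p  input=p $  — match p
Accept reached after 9 steps.

9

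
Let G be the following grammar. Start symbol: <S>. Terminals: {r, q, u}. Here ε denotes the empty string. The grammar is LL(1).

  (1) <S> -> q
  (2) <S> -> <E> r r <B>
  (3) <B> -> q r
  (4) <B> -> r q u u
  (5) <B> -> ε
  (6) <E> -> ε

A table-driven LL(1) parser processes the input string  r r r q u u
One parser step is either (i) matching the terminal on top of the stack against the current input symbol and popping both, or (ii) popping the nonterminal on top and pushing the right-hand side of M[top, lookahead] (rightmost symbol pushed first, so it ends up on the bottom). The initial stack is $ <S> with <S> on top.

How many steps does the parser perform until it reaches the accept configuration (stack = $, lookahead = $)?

     Stack          Input          Action
  1  $ <S>          r r r q u u $  expand <S> -> <E> r r <B>
  2  $ <B> r r <E>  r r r q u u $  expand <E> -> ε
  3  $ <B> r r      r r r q u u $  match r
  4  $ <B> r        r r q u u $    match r
  5  $ <B>          r q u u $      expand <B> -> r q u u
  6  $ u u q r      r q u u $      match r
  7  $ u u q        q u u $        match q
  8  $ u u          u u $          match u
  9  $ u            u $            match u
Accept reached after 9 steps.

9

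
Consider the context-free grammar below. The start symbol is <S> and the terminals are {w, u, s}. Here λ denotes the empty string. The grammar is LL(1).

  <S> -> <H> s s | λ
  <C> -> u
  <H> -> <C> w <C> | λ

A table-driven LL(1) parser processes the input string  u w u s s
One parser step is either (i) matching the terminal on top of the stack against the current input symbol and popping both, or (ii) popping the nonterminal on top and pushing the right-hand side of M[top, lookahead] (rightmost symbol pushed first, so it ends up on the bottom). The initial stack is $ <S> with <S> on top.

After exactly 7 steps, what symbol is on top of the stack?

s

     Stack            Input        Action
  1  $ <S>            u w u s s $  expand <S> -> <H> s s
  2  $ s s <H>        u w u s s $  expand <H> -> <C> w <C>
  3  $ s s <C> w <C>  u w u s s $  expand <C> -> u
  4  $ s s <C> w u    u w u s s $  match u
  5  $ s s <C> w      w u s s $    match w
  6  $ s s <C>        u s s $      expand <C> -> u
  7  $ s s u          u s s $      match u
Stack after step 7: $ s s (top = s).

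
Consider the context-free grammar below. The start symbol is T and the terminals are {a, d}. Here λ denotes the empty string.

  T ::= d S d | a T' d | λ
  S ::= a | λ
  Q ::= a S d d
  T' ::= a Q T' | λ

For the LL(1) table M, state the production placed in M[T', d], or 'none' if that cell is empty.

FIRST(T): from T::=d S d we get {d}; from T::=a T' d we get {a}; from T::=λ we get {λ}. So FIRST(T) = {λ, a, d}.
FIRST(S): from S::=a we get {a}; from S::=λ we get {λ}. So FIRST(S) = {λ, a}.
FIRST(Q): from Q::=a S d d we get {a}. So FIRST(Q) = {a}.
FIRST(T'): from T'::=a Q T' we get {a}; from T'::=λ we get {λ}. So FIRST(T') = {λ, a}.
FOLLOW(T) includes $ since T is the start symbol.
FOLLOW(T'): in T::=a T' d, T' is followed by d with FIRST {d}; in T'::=a Q T', the suffix after T' is empty (adds nothing new). Thus FOLLOW(T') = {d}.
For T' ::= a Q T': FIRST(a Q T') = {a}, so it goes in M[T', t] for t ∈ {a}.
For T' ::= λ: FIRST(λ) = {λ}, so it goes in M[T', t] for t ∈ {}; since λ ∈ FIRST, also for every t ∈ FOLLOW(T') = {d}.

T' ::= λ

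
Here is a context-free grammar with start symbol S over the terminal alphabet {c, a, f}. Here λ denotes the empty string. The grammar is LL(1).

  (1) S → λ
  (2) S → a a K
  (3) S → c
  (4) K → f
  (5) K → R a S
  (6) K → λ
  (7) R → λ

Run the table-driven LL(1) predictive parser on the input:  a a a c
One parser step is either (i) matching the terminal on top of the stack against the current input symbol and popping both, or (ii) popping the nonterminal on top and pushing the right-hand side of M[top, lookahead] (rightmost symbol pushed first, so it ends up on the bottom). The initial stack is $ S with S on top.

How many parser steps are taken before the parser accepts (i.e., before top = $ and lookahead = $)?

     Stack    Input      Action
  1  $ S      a a a c $  expand S → a a K
  2  $ K a a  a a a c $  match a
  3  $ K a    a a c $    match a
  4  $ K      a c $      expand K → R a S
  5  $ S a R  a c $      expand R → λ
  6  $ S a    a c $      match a
  7  $ S      c $        expand S → c
  8  $ c      c $        match c
Accept reached after 8 steps.

8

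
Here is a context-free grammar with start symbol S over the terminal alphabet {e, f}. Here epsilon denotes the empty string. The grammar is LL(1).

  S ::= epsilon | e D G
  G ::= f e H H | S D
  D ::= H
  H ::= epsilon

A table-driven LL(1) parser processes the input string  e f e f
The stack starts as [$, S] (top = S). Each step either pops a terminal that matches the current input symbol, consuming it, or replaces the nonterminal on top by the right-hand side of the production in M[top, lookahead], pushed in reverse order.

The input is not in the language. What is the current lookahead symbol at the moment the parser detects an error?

f

      Stack      Input      Action
   1  $ S        e f e f $  expand S ::= e D G
   2  $ G D e    e f e f $  match e
   3  $ G D      f e f $    expand D ::= H
   4  $ G H      f e f $    expand H ::= epsilon
   5  $ G        f e f $    expand G ::= f e H H
   6  $ H H e f  f e f $    match f
   7  $ H H e    e f $      match e
   8  $ H H      f $        expand H ::= epsilon
   9  $ H        f $        expand H ::= epsilon
  10  $          f $        error: stack empty but input remains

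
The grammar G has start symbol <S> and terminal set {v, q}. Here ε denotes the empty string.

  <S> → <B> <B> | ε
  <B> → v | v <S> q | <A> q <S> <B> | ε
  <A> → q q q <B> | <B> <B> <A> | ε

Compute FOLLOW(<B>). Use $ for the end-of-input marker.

FIRST(<S>): from <S>→<B> <B> we get {ε, q, v}; from <S>→ε we get {ε}. So FIRST(<S>) = {ε, q, v}.
FIRST(<B>): from <B>→v we get {v}; from <B>→v <S> q we get {v}; from <B>→<A> q <S> <B> we get {q, v}; from <B>→ε we get {ε}. So FIRST(<B>) = {ε, q, v}.
FIRST(<A>): from <A>→q q q <B> we get {q}; from <A>→<B> <B> <A> we get {ε, q, v}; from <A>→ε we get {ε}. So FIRST(<A>) = {ε, q, v}.
FOLLOW(<S>) includes $ since <S> is the start symbol.
FOLLOW(<A>): in <B>→<A> q <S> <B>, <A> is followed by q <S> <B> with FIRST {q}; in <A>→<B> <B> <A>, the suffix after <A> is empty (adds nothing new). Thus FOLLOW(<A>) = {q}.
FOLLOW(<S>): in <B>→v <S> q, <S> is followed by q with FIRST {q}; in <B>→<A> q <S> <B>, <S> is followed by <B> with FIRST {ε, q, v}; in <B>→<A> q <S> <B>, the suffix after <S> is nullable, so FOLLOW(<S>) ⊇ FOLLOW(<B>) = {$, q, v}. Thus FOLLOW(<S>) = {$, q, v}.
FOLLOW(<B>): in <S>→<B> <B> (occurrence 1), <B> is followed by <B> with FIRST {ε, q, v}; in <S>→<B> <B> (occurrence 1), the suffix after <B> is nullable, so FOLLOW(<B>) ⊇ FOLLOW(<S>) = {$, q, v}; in <S>→<B> <B> (occurrence 2), the suffix after <B> is empty, so FOLLOW(<B>) ⊇ FOLLOW(<S>) = {$, q, v}; in <B>→<A> q <S> <B>, the suffix after <B> is empty (adds nothing new); in <A>→q q q <B>, the suffix after <B> is empty, so FOLLOW(<B>) ⊇ FOLLOW(<A>) = {q}; in <A>→<B> <B> <A> (occurrence 1), <B> is followed by <B> <A> with FIRST {ε, q, v}; in <A>→<B> <B> <A> (occurrence 1), the suffix after <B> is nullable, so FOLLOW(<B>) ⊇ FOLLOW(<A>) = {q}; in <A>→<B> <B> <A> (occurrence 2), <B> is followed by <A> with FIRST {ε, q, v}; in <A>→<B> <B> <A> (occurrence 2), the suffix after <B> is nullable, so FOLLOW(<B>) ⊇ FOLLOW(<A>) = {q}. Thus FOLLOW(<B>) = {$, q, v}.

{$, q, v}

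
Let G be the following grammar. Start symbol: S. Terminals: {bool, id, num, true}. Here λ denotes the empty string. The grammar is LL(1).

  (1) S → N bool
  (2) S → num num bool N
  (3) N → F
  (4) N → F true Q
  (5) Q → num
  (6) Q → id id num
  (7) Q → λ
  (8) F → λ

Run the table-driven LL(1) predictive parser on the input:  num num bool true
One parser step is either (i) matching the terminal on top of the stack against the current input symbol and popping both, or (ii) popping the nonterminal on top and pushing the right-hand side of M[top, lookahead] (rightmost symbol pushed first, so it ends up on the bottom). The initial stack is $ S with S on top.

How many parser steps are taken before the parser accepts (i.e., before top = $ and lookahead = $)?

     Stack             Input                Action
  1  $ S               num num bool true $  expand S → num num bool N
  2  $ N bool num num  num num bool true $  match num
  3  $ N bool num      num bool true $      match num
  4  $ N bool          bool true $          match bool
  5  $ N               true $               expand N → F true Q
  6  $ Q true F        true $               expand F → λ
  7  $ Q true          true $               match true
  8  $ Q               $                    expand Q → λ
Accept reached after 8 steps.

8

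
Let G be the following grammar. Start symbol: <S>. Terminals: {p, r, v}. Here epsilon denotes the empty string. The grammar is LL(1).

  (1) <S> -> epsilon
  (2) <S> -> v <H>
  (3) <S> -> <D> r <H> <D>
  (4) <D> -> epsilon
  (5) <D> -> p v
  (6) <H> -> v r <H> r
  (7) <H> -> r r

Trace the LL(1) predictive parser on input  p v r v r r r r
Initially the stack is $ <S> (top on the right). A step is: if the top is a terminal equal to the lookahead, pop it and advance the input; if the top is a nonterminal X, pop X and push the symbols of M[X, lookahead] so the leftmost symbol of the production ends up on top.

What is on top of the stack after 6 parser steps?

v

     Stack            Input              Action
  1  $ <S>            p v r v r r r r $  expand <S> -> <D> r <H> <D>
  2  $ <D> <H> r <D>  p v r v r r r r $  expand <D> -> p v
  3  $ <D> <H> r v p  p v r v r r r r $  match p
  4  $ <D> <H> r v    v r v r r r r $    match v
  5  $ <D> <H> r      r v r r r r $      match r
  6  $ <D> <H>        v r r r r $        expand <H> -> v r <H> r
Stack after step 6: $ <D> r <H> r v (top = v).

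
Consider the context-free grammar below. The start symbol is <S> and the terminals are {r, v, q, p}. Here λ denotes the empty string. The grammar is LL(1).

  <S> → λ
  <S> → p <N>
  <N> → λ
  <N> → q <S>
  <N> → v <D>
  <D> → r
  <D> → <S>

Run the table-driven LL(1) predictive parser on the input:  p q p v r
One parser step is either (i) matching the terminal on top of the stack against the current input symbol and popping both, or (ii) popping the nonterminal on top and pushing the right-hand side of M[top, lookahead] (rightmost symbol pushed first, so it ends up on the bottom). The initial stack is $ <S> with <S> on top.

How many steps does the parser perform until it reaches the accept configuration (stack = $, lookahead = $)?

10

step 1: stack=$ <S>  input=p q p v r $  — expand <S> → p <N>
step 2: stack=$ <N> p  input=p q p v r $  — match p
step 3: stack=$ <N>  input=q p v r $  — expand <N> → q <S>
step 4: stack=$ <S> q  input=q p v r $  — match q
step 5: stack=$ <S>  input=p v r $  — expand <S> → p <N>
step 6: stack=$ <N> p  input=p v r $  — match p
step 7: stack=$ <N>  input=v r $  — expand <N> → v <D>
step 8: stack=$ <D> v  input=v r $  — match v
step 9: stack=$ <D>  input=r $  — expand <D> → r
step 10: stack=$ r  input=r $  — match r
Accept reached after 10 steps.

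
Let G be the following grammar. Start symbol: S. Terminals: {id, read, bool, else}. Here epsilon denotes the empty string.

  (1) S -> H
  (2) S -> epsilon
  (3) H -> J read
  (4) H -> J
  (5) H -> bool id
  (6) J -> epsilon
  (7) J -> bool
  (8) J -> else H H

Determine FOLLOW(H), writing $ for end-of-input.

{$, bool, else, read}

FIRST(J) = {epsilon, bool, else}
FIRST(H) = {epsilon, bool, else, read}  (via J read, J)
FIRST(S) = {epsilon, bool, else, read}  (via H)
FOLLOW(S) includes $ since S is the start symbol.
FOLLOW(S): S appears on no right-hand side. Thus FOLLOW(S) = {$}.
FOLLOW(H): in S->H, the suffix after H is empty, so FOLLOW(H) ⊇ FOLLOW(S) = {$}; in J->else H H (occurrence 1), H is followed by H with FIRST {epsilon, bool, else, read}; in J->else H H (occurrence 1), the suffix after H is nullable, so FOLLOW(H) ⊇ FOLLOW(J) = {$, bool, else, read}; in J->else H H (occurrence 2), the suffix after H is empty, so FOLLOW(H) ⊇ FOLLOW(J) = {$, bool, else, read}. Thus FOLLOW(H) = {$, bool, else, read}.
FOLLOW(J): in H->J read, J is followed by read with FIRST {read}; in H->J, the suffix after J is empty, so FOLLOW(J) ⊇ FOLLOW(H) = {$, bool, else, read}. Thus FOLLOW(J) = {$, bool, else, read}.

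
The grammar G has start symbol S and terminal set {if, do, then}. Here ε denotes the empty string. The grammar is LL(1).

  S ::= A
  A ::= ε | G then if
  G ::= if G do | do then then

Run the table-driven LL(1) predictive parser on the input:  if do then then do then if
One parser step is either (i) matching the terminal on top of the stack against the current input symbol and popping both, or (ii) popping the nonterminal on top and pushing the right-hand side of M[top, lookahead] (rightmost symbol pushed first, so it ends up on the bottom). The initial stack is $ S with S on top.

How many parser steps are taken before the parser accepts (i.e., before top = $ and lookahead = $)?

step 1: stack=$ S  input=if do then then do then if $  — expand S ::= A
step 2: stack=$ A  input=if do then then do then if $  — expand A ::= G then if
step 3: stack=$ if then G  input=if do then then do then if $  — expand G ::= if G do
step 4: stack=$ if then do G if  input=if do then then do then if $  — match if
step 5: stack=$ if then do G  input=do then then do then if $  — expand G ::= do then then
step 6: stack=$ if then do then then do  input=do then then do then if $  — match do
step 7: stack=$ if then do then then  input=then then do then if $  — match then
step 8: stack=$ if then do then  input=then do then if $  — match then
step 9: stack=$ if then do  input=do then if $  — match do
step 10: stack=$ if then  input=then if $  — match then
step 11: stack=$ if  input=if $  — match if
Accept reached after 11 steps.

11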